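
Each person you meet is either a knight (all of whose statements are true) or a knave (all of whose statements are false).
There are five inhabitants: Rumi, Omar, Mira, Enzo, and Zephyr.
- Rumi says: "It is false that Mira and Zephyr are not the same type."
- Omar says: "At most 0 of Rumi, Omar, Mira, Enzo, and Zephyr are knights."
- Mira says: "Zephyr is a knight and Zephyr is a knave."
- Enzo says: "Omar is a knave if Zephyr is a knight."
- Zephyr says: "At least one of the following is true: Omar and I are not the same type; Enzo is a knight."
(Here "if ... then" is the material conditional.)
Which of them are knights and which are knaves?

As a knave, Rumi's statement "it is false that Mira and Zephyr are not the same type" should be False; it is.
Omar (knave): "at most 0 of Rumi, Omar, Mira, Enzo, and Zephyr are knights" — False. ✓
As a knave, Mira's statement "Zephyr is a knight and Zephyr is a knave" should be False; it is.
Enzo is a knight, and the claim "Omar is a knave if Zephyr is a knight" is indeed True.
Zephyr is a knight, and the claim "at least one of the following is true: Omar and I are not the same type; Enzo is a knight" is indeed True.

Knights: Enzo and Zephyr. Knaves: Rumi, Omar, and Mira.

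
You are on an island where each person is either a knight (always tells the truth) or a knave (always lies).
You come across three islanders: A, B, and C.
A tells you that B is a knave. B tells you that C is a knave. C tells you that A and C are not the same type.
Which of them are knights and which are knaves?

Since A is a knave, "B is a knave" needs to be false, which holds.
B (knight): "C is a knave" — true. ✓
C is a knave, so "A and C are not the same type" must be false — and it is.

A is a knave, B is a knight, and C is a knave.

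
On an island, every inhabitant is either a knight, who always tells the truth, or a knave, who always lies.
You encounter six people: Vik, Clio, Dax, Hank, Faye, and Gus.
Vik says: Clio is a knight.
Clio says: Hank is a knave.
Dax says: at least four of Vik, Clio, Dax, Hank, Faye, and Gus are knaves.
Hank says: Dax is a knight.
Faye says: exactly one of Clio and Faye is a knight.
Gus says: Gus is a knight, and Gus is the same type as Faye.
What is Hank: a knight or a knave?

Hank is a knight.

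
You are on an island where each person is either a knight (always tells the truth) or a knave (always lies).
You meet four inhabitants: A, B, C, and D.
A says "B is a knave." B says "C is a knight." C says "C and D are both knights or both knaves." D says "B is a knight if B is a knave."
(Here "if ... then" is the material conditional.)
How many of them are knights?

3

The unique consistent assignment is A=knave, B=knight, C=knight, D=knight.
That has 3 knights.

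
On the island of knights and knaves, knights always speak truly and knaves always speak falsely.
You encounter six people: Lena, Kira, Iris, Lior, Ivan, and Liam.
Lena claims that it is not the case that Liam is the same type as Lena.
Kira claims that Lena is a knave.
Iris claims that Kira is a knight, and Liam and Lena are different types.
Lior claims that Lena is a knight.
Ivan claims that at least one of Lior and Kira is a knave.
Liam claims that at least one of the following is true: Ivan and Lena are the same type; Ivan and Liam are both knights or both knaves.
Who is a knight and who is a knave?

Knights: Kira and Ivan. Knaves: Lena, Iris, Lior, and Liam.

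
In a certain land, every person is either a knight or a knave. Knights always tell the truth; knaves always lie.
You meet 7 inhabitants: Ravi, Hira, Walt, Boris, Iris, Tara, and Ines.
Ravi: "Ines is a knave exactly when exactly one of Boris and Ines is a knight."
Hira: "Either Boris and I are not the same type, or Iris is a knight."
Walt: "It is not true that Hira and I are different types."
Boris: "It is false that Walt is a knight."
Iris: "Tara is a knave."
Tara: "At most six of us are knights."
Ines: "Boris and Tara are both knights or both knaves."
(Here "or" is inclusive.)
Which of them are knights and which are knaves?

Ravi is a knave, and the claim "Ines is a knave exactly when exactly one of Boris and Ines is a knight" is indeed false.
Hira is a knight; "either Boris and I are not the same type, or Iris is a knight" is True, as required.
Walt is a knight, so "it is not true that Hira and I are different types" must be True — and it is.
Boris is a knave, and the claim "it is false that Walt is a knight" is indeed false.
Iris is a knave; "Tara is a knave" is false, as required.
Tara is a knight, so "at most six of us are knights" must be True — and it is.
Ines (knave): "Boris and Tara are both knights or both knaves" — false. ✓

Ravi is a knave, Hira is a knight, Walt is a knight, Boris is a knave, Iris is a knave, Tara is a knight, and Ines is a knave.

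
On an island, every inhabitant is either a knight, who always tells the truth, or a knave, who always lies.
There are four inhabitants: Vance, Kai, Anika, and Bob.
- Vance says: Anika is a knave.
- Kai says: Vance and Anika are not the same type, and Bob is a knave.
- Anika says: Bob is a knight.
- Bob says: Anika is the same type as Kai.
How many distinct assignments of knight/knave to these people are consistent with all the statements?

1

Consistent assignments:
  Vance=knight, Kai=knight, Anika=knave, Bob=knave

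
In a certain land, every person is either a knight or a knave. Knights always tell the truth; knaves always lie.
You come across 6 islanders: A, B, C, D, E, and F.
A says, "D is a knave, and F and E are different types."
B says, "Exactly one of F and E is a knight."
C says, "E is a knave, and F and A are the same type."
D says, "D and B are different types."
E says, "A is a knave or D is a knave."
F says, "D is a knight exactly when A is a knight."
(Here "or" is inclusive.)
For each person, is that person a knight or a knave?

A is a knave, B is a knave, C is a knave, D is a knave, E is a knight, and F is a knight.

A (knave): "D is a knave, and F and E are different types" — False. ✓
As a knave, B's statement "exactly one of F and E is a knight" should be False; it is.
Since C is a knave, "E is a knave, and F and A are the same type" needs to be False, which holds.
As a knave, D's statement "D and B are different types" should be False; it is.
E (knight): "A is a knave or D is a knave" — True. ✓
F is a knight; "D is a knight exactly when A is a knight" is True, as required.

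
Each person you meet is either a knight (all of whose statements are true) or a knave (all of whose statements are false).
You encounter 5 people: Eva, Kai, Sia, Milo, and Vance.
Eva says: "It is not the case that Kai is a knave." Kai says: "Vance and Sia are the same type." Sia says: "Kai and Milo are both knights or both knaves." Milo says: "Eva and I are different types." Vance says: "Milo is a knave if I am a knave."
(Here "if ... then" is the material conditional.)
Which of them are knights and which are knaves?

Knights: Milo and Vance. Knaves: Eva, Kai, and Sia.

Suppose Eva is a knight. Then Eva's statement "it is not the case that Kai is a knave" would have to be true. Checking the 16 ways to assign the others, none is consistent with every speaker.
(For instance, with Kai=knave, Sia=knave, Milo=knight, Vance=knight, Eva's claim "it is not the case that Kai is a knave" comes out false where it would need to be true.)
So Eva must be a knave, making "it is not the case that Kai is a knave" false. Taking Eva=knave, Kai=knave, Sia=knave, Milo=knight, Vance=knight, each remaining statement checks out:
  Kai (knave): "Vance and Sia are the same type" — false. ✓
  Sia (knave): "Kai and Milo are both knights or both knaves" — false. ✓
  Milo (knight): "Eva and I are different types" — true. ✓
  Vance (knight): "Milo is a knave if I am a knave" — true. ✓
This is the unique consistent assignment.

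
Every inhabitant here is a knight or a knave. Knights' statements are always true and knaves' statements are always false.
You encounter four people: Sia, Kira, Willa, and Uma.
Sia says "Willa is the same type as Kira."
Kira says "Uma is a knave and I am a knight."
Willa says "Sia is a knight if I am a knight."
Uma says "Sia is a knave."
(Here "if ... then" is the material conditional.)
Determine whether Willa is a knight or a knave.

Willa is a knight.

Consistent assignments: {Sia=knight, Kira=knight, Willa=knight, Uma=knave}
In every consistent assignment, Willa is a knight.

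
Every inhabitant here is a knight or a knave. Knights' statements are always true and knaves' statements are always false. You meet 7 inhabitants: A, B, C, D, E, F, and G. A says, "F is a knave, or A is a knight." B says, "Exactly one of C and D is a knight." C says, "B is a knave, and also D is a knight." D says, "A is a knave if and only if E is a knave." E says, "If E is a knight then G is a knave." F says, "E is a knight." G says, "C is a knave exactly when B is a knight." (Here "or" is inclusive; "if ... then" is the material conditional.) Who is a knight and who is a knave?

Knights: E and F. Knaves: A, B, C, D, and G.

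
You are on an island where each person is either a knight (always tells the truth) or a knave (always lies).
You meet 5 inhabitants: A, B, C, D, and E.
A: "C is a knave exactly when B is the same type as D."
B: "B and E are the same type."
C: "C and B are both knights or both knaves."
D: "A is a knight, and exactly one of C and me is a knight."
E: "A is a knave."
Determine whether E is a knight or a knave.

E is a knight.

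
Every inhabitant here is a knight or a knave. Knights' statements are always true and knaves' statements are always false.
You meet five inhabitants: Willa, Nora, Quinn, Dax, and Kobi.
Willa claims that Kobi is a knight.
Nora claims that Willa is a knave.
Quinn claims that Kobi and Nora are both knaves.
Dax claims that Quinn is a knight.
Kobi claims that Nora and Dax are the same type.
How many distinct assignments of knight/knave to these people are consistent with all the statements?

Consistent assignments:
  Willa=knight, Nora=knave, Quinn=knave, Dax=knave, Kobi=knight
  Willa=knave, Nora=knight, Quinn=knave, Dax=knave, Kobi=knave

2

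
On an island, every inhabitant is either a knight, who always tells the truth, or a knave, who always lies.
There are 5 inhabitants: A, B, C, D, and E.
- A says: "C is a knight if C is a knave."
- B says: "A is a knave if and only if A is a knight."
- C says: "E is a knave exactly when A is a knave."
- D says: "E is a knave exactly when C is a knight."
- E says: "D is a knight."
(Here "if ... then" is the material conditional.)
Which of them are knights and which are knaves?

Suppose A is a knight. Then A's statement "C is a knight if C is a knave" would have to be true. Checking the 16 ways to assign the others, none is consistent with every speaker.
(For instance, with B=knave, C=knave, D=knight, E=knight, A's claim "C is a knight if C is a knave" comes out false where it would need to be true.)
So A must be a knave, making "C is a knight if C is a knave" false. Taking A=knave, B=knave, C=knave, D=knight, E=knight, each remaining statement checks out:
  B (knave): "A is a knave if and only if A is a knight" — false. ✓
  C (knave): "E is a knave exactly when A is a knave" — false. ✓
  D (knight): "E is a knave exactly when C is a knight" — true. ✓
  E (knight): "D is a knight" — true. ✓
This is the unique consistent assignment.

Knights: D and E. Knaves: A, B, and C.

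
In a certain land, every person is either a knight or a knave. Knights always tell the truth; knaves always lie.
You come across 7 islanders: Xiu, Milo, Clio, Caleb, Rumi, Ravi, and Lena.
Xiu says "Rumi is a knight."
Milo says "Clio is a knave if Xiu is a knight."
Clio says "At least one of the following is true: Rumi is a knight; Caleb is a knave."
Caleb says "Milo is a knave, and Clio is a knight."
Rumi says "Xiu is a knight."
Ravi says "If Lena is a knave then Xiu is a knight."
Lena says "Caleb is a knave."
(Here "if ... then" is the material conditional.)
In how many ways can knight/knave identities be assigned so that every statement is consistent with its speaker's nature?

2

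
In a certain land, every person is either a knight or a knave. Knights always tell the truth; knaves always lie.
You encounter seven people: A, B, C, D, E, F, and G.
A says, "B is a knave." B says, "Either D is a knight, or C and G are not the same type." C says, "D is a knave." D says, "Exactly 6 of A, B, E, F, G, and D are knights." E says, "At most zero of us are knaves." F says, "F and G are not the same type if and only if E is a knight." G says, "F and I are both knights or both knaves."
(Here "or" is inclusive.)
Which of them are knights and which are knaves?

A is a knight, B is a knave, C is a knight, D is a knave, E is a knave, F is a knight, and G is a knight.

A is a knight; "B is a knave" is true, as required.
As a knave, B's statement "either D is a knight, or C and G are not the same type" should be false; it is.
C (knight): "D is a knave" — true. ✓
Since D is a knave, "exactly 6 of A, B, E, F, G, and D are knights" needs to be false, which holds.
E is a knave; "at most zero of us are knaves" is false, as required.
Since F is a knight, "F and G are not the same type if and only if E is a knight" needs to be true, which holds.
As a knight, G's statement "F and I are both knights or both knaves" should be true; it is.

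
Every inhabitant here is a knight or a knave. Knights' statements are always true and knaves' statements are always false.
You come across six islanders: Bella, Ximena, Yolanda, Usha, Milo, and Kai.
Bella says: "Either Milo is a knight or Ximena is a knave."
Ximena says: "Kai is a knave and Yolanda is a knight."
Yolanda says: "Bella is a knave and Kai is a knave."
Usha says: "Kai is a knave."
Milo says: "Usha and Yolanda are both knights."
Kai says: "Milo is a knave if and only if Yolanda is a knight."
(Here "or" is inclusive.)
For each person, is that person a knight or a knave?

Bella is a knight, Ximena is a knave, Yolanda is a knave, Usha is a knight, Milo is a knave, and Kai is a knave.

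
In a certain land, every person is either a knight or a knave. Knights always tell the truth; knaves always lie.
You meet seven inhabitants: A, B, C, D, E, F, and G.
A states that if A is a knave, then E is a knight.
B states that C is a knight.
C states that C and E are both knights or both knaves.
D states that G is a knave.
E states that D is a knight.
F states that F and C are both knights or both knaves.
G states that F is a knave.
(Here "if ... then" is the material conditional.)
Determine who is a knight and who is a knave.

As a knight, A's statement "if A is a knave, then E is a knight" should be true; it is.
B (knight): "C is a knight" — true. ✓
C is a knight; "C and E are both knights or both knaves" is true, as required.
D (knight): "G is a knave" — true. ✓
E is a knight, so "D is a knight" must be true — and it is.
F is a knight, so "F and C are both knights or both knaves" must be true — and it is.
Since G is a knave, "F is a knave" needs to be False, which holds.

A is a knight, B is a knight, C is a knight, D is a knight, E is a knight, F is a knight, and G is a knave.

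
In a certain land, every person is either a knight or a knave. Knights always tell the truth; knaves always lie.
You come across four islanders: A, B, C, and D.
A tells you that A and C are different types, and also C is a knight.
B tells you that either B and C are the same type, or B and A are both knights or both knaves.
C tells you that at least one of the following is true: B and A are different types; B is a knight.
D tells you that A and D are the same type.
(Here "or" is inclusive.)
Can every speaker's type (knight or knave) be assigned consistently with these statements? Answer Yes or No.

Checking all 16 assignments, each has at least one speaker whose statement's truth value contradicts their type.

No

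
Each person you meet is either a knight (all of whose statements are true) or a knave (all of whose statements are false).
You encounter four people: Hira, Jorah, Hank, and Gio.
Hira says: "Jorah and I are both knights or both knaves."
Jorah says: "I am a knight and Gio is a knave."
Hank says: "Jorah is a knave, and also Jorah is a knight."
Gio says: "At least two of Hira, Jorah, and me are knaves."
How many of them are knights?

2

The unique consistent assignment is Hira=knight, Jorah=knight, Hank=knave, Gio=knave.
That has 2 knights.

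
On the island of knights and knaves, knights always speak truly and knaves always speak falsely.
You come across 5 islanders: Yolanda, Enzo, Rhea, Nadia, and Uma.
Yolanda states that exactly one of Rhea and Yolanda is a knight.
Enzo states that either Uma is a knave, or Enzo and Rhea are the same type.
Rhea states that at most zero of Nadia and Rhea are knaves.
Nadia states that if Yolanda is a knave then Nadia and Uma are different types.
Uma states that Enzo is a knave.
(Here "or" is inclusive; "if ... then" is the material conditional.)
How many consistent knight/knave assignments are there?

3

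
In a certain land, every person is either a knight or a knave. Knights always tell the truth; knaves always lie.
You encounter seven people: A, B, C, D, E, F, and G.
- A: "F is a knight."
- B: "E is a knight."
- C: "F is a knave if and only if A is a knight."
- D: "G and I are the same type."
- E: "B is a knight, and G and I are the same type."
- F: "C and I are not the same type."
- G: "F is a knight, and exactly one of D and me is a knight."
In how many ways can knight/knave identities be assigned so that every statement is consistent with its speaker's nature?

2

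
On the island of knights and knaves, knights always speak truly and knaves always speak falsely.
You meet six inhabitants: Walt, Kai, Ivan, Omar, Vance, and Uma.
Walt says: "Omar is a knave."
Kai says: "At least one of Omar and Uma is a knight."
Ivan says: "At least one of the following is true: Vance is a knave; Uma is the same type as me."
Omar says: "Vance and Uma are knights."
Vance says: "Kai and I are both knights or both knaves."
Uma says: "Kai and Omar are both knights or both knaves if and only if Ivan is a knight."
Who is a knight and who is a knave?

Walt is a knave, and the claim "Omar is a knave" is indeed False.
Kai is a knight, so "at least one of Omar and Uma is a knight" must be True — and it is.
Since Ivan is a knight, "at least one of the following is true: Vance is a knave; Uma is the same type as me" needs to be True, which holds.
As a knight, Omar's statement "Vance and Uma are knights" should be True; it is.
Vance (knight): "Kai and I are both knights or both knaves" — True. ✓
As a knight, Uma's statement "Kai and Omar are both knights or both knaves if and only if Ivan is a knight" should be True; it is.

Walt is a knave, Kai is a knight, Ivan is a knight, Omar is a knight, Vance is a knight, and Uma is a knight.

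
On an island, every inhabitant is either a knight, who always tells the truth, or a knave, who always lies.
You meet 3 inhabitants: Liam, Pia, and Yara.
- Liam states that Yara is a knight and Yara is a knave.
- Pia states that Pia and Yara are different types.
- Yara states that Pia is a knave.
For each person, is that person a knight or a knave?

Liam (knave): "Yara is a knight and Yara is a knave" — False. ✓
Pia (knight): "Pia and Yara are different types" — True. ✓
Yara is a knave, so "Pia is a knave" must be False — and it is.

Knights: Pia. Knaves: Liam and Yara.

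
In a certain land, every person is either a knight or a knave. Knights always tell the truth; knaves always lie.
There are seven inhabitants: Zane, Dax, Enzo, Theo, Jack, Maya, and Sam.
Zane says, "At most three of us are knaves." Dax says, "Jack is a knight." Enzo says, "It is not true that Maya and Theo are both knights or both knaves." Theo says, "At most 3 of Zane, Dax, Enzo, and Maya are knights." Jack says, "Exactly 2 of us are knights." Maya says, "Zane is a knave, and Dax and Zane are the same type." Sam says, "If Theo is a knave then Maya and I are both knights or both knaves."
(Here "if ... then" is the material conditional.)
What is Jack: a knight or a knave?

Consistent assignments: {Zane=knight, Dax=knave, Enzo=knight, Theo=knight, Jack=knave, Maya=knave, Sam=knight}; {Zane=knave, Dax=knave, Enzo=knave, Theo=knight, Jack=knave, Maya=knight, Sam=knight}
In every consistent assignment, Jack is a knave.

Jack is a knave.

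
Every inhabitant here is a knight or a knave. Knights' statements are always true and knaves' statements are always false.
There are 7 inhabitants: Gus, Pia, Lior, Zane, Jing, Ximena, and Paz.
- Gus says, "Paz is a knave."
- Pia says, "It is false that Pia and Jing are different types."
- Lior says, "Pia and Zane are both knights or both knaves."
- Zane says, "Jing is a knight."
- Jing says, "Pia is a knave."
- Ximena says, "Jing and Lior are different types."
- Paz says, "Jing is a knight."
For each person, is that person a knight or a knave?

Gus is a knave, Pia is a knave, Lior is a knave, Zane is a knight, Jing is a knight, Ximena is a knight, and Paz is a knight.

Gus (knave): "Paz is a knave" — False. ✓
Pia is a knave, so "it is false that Pia and Jing are different types" must be False — and it is.
Lior (knave): "Pia and Zane are both knights or both knaves" — False. ✓
As a knight, Zane's statement "Jing is a knight" should be true; it is.
Jing is a knight, so "Pia is a knave" must be true — and it is.
Since Ximena is a knight, "Jing and Lior are different types" needs to be true, which holds.
As a knight, Paz's statement "Jing is a knight" should be true; it is.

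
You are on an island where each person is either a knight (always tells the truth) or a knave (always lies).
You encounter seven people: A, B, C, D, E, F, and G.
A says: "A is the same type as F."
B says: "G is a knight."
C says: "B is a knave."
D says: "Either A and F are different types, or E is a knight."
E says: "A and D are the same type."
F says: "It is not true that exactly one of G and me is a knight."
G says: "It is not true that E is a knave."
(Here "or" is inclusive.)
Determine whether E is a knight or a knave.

E is a knight.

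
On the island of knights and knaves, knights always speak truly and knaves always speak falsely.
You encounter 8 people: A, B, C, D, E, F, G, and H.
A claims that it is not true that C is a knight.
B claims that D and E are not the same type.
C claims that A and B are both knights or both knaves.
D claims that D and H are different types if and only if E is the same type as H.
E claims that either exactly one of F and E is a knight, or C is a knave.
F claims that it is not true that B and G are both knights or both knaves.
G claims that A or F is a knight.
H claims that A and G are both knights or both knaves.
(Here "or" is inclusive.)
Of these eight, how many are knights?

The unique consistent assignment is A=knave, B=knave, C=knight, D=knave, E=knave, F=knave, G=knave, H=knight.
That has 2 knights.

2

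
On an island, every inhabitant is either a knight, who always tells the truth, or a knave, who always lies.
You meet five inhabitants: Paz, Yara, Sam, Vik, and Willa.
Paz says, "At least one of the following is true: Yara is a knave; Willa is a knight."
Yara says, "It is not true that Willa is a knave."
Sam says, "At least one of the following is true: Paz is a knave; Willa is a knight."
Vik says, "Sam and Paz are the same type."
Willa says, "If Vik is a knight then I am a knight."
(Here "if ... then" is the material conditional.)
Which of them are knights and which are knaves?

Paz is a knight, Yara is a knight, Sam is a knight, Vik is a knight, and Willa is a knight.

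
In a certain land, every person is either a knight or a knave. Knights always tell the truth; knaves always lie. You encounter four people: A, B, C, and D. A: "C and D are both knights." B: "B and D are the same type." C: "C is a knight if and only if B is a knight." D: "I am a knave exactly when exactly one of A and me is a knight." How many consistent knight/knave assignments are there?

1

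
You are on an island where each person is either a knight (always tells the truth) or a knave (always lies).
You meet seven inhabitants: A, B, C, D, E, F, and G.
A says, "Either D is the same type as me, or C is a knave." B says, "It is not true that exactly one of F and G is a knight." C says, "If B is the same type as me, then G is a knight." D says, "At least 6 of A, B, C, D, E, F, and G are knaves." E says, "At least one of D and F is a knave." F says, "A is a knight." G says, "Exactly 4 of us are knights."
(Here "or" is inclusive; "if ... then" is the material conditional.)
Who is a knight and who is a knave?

A (knight): "either D is the same type as me, or C is a knave" — True. ✓
B is a knave, so "it is not true that exactly one of F and G is a knight" must be False — and it is.
C is a knave, and the claim "if B is the same type as me, then G is a knight" is indeed False.
D is a knave, and the claim "at least 6 of A, B, C, D, E, F, and G are knaves" is indeed False.
E (knight): "at least one of D and F is a knave" — True. ✓
As a knight, F's statement "A is a knight" should be True; it is.
G is a knave, so "exactly 4 of us are knights" must be False — and it is.

A is a knight, B is a knave, C is a knave, D is a knave, E is a knight, F is a knight, and G is a knave.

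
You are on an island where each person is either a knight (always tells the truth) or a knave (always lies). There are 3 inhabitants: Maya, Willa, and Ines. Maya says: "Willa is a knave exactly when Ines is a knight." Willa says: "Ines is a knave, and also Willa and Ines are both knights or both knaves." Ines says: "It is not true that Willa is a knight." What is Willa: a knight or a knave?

Willa is a knave.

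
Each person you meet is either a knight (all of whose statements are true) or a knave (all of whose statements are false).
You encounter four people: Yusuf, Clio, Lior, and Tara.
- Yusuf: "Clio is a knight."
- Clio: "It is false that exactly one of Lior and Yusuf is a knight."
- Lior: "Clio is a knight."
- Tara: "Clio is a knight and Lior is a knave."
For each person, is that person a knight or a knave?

Suppose Yusuf is a knave. Then Yusuf's statement "Clio is a knight" would have to be false. Checking the 8 ways to assign the others, none is consistent with every speaker.
(For instance, with Clio=knight, Lior=knight, Tara=knave, Yusuf's claim "Clio is a knight" comes out true where it would need to be false.)
So Yusuf must be a knight, making "Clio is a knight" true. Taking Yusuf=knight, Clio=knight, Lior=knight, Tara=knave, each remaining statement checks out:
  Clio (knight): "it is false that exactly one of Lior and Yusuf is a knight" — true. ✓
  Lior (knight): "Clio is a knight" — true. ✓
  Tara (knave): "Clio is a knight and Lior is a knave" — false. ✓
This is the unique consistent assignment.

Yusuf is a knight, Clio is a knight, Lior is a knight, and Tara is a knave.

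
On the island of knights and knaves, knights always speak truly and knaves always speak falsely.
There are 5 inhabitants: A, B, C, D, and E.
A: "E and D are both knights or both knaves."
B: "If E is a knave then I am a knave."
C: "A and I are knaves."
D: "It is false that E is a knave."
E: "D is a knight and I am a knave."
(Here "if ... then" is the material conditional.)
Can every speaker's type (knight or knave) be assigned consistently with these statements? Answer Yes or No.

No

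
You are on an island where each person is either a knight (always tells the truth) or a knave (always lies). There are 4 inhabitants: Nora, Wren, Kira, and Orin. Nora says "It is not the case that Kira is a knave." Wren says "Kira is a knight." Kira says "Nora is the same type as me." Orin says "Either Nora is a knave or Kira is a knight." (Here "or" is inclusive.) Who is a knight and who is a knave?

Nora (knight): "it is not the case that Kira is a knave" — True. ✓
As a knight, Wren's statement "Kira is a knight" should be True; it is.
Since Kira is a knight, "Nora is the same type as me" needs to be True, which holds.
As a knight, Orin's statement "either Nora is a knave or Kira is a knight" should be True; it is.

Nora is a knight, Wren is a knight, Kira is a knight, and Orin is a knight.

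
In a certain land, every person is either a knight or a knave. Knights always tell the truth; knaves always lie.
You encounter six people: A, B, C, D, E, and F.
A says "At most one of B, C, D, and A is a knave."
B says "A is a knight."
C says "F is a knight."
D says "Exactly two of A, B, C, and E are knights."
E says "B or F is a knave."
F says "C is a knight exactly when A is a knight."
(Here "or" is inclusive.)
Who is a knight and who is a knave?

A (knight): "at most one of B, C, D, and A is a knave" — true. ✓
As a knight, B's statement "A is a knight" should be true; it is.
C is a knight; "F is a knight" is true, as required.
D is a knave; "exactly two of A, B, C, and E are knights" is false, as required.
E (knave): "B or F is a knave" — false. ✓
F (knight): "C is a knight exactly when A is a knight" — true. ✓

Knights: A, B, C, and F. Knaves: D and E.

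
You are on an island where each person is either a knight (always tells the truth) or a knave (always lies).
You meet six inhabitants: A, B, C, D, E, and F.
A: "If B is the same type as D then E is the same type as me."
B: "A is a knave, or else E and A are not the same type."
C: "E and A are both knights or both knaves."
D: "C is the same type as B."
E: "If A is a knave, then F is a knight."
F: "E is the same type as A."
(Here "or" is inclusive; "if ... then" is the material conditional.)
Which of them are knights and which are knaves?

A is a knight, B is a knave, C is a knight, D is a knave, E is a knight, and F is a knight.

A (knight): "if B is the same type as D then E is the same type as me" — True. ✓
B is a knave, so "A is a knave, or else E and A are not the same type" must be false — and it is.
As a knight, C's statement "E and A are both knights or both knaves" should be True; it is.
Since D is a knave, "C is the same type as B" needs to be false, which holds.
E is a knight, and the claim "if A is a knave, then F is a knight" is indeed True.
As a knight, F's statement "E is the same type as A" should be True; it is.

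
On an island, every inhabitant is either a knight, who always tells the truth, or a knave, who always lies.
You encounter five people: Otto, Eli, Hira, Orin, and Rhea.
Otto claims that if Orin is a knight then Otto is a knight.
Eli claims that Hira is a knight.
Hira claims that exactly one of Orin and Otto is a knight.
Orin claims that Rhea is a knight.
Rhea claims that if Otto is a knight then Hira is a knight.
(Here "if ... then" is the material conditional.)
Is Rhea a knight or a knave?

Rhea is a knight.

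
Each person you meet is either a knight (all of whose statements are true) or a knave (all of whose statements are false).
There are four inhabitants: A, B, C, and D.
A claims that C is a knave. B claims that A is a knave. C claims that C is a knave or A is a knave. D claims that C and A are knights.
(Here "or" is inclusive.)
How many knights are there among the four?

2

The unique consistent assignment is A=knave, B=knight, C=knight, D=knave.
That has 2 knights.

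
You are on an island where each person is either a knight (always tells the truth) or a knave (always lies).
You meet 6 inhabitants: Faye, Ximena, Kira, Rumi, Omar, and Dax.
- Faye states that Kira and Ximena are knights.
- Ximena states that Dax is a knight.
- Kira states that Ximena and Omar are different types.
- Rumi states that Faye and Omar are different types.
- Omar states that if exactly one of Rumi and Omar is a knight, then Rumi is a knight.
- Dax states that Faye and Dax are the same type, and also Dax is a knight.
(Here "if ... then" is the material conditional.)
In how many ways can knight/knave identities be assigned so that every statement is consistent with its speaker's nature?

1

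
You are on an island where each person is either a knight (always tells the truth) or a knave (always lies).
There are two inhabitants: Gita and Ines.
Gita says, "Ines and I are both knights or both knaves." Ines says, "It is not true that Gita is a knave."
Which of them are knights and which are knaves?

Knights: Gita and Ines. Knaves: none.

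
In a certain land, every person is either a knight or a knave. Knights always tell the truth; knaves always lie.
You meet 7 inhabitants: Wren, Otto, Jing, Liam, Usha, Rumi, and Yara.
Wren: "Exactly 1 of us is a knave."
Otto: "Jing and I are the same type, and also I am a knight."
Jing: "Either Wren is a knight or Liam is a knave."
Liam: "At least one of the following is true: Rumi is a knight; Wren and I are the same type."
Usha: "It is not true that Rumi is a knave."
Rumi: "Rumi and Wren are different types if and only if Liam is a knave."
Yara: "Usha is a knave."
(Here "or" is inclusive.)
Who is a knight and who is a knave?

Wren is a knight, so "exactly 1 of us is a knave" must be true — and it is.
As a knight, Otto's statement "Jing and I are the same type, and also I am a knight" should be true; it is.
Jing is a knight, so "either Wren is a knight or Liam is a knave" must be true — and it is.
Liam is a knight, so "at least one of the following is true: Rumi is a knight; Wren and I are the same type" must be true — and it is.
As a knight, Usha's statement "it is not true that Rumi is a knave" should be true; it is.
Rumi is a knight, and the claim "Rumi and Wren are different types if and only if Liam is a knave" is indeed true.
Yara is a knave; "Usha is a knave" is false, as required.

Wren is a knight, Otto is a knight, Jing is a knight, Liam is a knight, Usha is a knight, Rumi is a knight, and Yara is a knave.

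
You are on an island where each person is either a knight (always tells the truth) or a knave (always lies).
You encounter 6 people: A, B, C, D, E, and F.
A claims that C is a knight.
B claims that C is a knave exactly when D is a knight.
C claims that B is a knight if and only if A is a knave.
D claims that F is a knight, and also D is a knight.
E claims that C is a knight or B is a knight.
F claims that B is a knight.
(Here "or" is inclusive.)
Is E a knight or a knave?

E is a knave.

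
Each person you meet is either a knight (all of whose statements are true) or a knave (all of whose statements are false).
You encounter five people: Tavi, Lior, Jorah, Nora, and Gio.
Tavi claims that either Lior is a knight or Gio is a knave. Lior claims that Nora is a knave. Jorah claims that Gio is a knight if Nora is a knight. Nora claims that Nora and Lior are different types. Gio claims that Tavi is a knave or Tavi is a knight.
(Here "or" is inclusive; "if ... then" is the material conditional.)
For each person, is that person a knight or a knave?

Tavi is a knave, Lior is a knave, Jorah is a knight, Nora is a knight, and Gio is a knight.

As a knave, Tavi's statement "either Lior is a knight or Gio is a knave" should be false; it is.
Lior is a knave; "Nora is a knave" is false, as required.
Jorah is a knight; "Gio is a knight if Nora is a knight" is True, as required.
Nora is a knight; "Nora and Lior are different types" is True, as required.
Gio is a knight, and the claim "Tavi is a knave or Tavi is a knight" is indeed True.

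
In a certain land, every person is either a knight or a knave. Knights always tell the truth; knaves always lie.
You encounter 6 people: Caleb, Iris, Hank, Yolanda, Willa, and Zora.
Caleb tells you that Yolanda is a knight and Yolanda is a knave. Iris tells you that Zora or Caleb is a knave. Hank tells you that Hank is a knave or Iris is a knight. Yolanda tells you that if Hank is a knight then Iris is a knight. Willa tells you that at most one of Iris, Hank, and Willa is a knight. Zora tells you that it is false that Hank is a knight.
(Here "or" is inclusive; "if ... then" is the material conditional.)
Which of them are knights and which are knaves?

Caleb is a knave, Iris is a knight, Hank is a knight, Yolanda is a knight, Willa is a knave, and Zora is a knave.

Caleb is a knave, so "Yolanda is a knight and Yolanda is a knave" must be False — and it is.
Iris is a knight, and the claim "Zora or Caleb is a knave" is indeed true.
Hank is a knight; "Hank is a knave or Iris is a knight" is true, as required.
Since Yolanda is a knight, "if Hank is a knight then Iris is a knight" needs to be true, which holds.
Willa is a knave; "at most one of Iris, Hank, and Willa is a knight" is False, as required.
Zora (knave): "it is false that Hank is a knight" — False. ✓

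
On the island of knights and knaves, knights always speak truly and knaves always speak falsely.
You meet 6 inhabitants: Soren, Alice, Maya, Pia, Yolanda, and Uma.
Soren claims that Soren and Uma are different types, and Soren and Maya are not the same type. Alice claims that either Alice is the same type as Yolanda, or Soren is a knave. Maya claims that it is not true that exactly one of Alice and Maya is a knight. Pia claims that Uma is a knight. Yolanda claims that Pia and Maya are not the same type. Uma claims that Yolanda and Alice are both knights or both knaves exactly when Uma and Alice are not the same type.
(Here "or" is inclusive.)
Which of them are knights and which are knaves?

Soren is a knave, and the claim "Soren and Uma are different types, and Soren and Maya are not the same type" is indeed false.
Alice is a knight; "either Alice is the same type as Yolanda, or Soren is a knave" is true, as required.
Maya is a knave, so "it is not true that exactly one of Alice and Maya is a knight" must be false — and it is.
Pia is a knave, so "Uma is a knight" must be false — and it is.
Yolanda is a knave, and the claim "Pia and Maya are not the same type" is indeed false.
Uma is a knave; "Yolanda and Alice are both knights or both knaves exactly when Uma and Alice are not the same type" is false, as required.

Knights: Alice. Knaves: Soren, Maya, Pia, Yolanda, and Uma.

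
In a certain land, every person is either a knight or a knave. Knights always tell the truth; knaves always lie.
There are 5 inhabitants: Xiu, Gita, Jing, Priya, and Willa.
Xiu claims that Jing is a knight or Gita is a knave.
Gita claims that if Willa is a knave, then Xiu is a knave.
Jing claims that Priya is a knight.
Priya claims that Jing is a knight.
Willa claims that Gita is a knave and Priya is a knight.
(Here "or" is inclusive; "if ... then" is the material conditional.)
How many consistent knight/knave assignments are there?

Consistent assignments:
  Xiu=knight, Gita=knave, Jing=knave, Priya=knave, Willa=knave
  Xiu=knave, Gita=knight, Jing=knave, Priya=knave, Willa=knave

2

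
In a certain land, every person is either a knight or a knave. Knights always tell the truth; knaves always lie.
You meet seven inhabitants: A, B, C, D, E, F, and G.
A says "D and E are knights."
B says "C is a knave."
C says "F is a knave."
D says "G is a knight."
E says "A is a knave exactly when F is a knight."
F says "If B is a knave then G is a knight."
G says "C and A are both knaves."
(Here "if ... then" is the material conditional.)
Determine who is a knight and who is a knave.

A (knave): "D and E are knights" — False. ✓
B is a knave; "C is a knave" is False, as required.
C is a knight; "F is a knave" is true, as required.
D is a knave, and the claim "G is a knight" is indeed False.
E is a knave, and the claim "A is a knave exactly when F is a knight" is indeed False.
As a knave, F's statement "if B is a knave then G is a knight" should be False; it is.
G (knave): "C and A are both knaves" — False. ✓

Knights: C. Knaves: A, B, D, E, F, and G.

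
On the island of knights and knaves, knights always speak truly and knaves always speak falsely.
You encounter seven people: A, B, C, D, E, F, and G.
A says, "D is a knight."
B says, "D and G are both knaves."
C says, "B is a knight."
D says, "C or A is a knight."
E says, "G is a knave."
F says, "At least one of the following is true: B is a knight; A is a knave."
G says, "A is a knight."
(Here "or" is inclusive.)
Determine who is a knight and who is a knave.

A is a knight, so "D is a knight" must be True — and it is.
B is a knave, so "D and G are both knaves" must be False — and it is.
As a knave, C's statement "B is a knight" should be False; it is.
Since D is a knight, "C or A is a knight" needs to be True, which holds.
E is a knave; "G is a knave" is False, as required.
As a knave, F's statement "at least one of the following is true: B is a knight; A is a knave" should be False; it is.
G is a knight; "A is a knight" is True, as required.

A is a knight, B is a knave, C is a knave, D is a knight, E is a knave, F is a knave, and G is a knight.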